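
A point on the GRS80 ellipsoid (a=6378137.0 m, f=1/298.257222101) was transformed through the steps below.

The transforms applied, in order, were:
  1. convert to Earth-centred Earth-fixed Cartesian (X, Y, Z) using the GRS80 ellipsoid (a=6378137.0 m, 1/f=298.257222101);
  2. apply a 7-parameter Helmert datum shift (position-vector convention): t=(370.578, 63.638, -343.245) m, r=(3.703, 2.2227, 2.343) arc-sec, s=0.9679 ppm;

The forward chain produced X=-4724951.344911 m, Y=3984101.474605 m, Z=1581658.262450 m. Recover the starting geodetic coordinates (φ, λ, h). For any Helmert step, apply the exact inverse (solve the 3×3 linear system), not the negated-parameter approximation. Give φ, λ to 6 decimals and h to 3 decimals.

φ=14.448597°, λ=139.864169°, h=3142.718 m

start: X=-4724951.3449, Y=3984101.4746, Z=1581658.2625 m
→ Helmert⁻¹: X=-4725289.1392, Y=3984116.0548, Z=1581877.5313
→ geod (Bowring, a=6378137.000): φ=14.44859700°, λ=139.86416900°, h=3142.7180 m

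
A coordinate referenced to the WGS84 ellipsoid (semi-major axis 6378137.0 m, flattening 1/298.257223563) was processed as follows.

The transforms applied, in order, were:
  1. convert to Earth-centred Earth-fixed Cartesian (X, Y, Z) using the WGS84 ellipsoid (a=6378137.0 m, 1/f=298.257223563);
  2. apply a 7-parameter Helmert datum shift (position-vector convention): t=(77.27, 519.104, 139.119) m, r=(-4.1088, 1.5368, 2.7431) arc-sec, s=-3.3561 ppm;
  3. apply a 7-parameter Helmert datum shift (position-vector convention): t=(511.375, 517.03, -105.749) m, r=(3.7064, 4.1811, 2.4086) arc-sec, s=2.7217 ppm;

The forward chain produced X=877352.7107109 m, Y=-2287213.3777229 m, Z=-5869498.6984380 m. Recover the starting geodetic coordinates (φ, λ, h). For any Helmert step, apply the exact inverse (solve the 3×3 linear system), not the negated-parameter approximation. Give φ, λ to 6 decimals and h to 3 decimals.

φ=-67.475988°, λ=-69.032984°, h=610.579 m

start: X=877352.7107, Y=-2287213.3777, Z=-5869498.6984 m
→ Helmert⁻¹: X=876931.2079, Y=-2287839.8879, Z=-5869318.0884
→ Helmert⁻¹: X=876870.1808, Y=-2288261.4124, Z=-5869515.9549
→ geod (Bowring, a=6378137.000): φ=-67.47598800°, λ=-69.03298400°, h=610.5790 m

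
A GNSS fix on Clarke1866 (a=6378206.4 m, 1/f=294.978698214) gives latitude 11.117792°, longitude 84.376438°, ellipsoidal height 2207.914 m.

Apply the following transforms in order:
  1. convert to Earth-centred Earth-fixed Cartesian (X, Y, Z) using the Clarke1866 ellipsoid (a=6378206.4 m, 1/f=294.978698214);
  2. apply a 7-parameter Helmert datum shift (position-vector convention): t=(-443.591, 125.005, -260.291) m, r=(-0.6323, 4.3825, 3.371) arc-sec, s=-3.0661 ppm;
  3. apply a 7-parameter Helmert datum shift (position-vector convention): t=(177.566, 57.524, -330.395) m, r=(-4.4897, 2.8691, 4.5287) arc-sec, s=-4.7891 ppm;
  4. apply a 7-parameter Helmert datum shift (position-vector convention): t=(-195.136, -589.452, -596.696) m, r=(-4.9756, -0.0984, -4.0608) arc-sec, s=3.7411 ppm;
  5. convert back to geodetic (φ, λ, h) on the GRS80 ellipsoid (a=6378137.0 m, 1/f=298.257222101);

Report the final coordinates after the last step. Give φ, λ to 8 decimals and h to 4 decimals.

start: φ=11.117792°, λ=84.376438°, h=2207.914 m
→ ECEF (a=6378206.400, f=1/294.978698214): X=613573.9826, Y=6231324.4721, Z=1222143.1432
→ Helmert 7p (PV): X=613052.6384, Y=6231444.1453, Z=1221846.9665
→ Helmert 7p (PV): X=613107.4485, Y=6231511.8817, Z=1221366.5553
→ Helmert 7p (PV): X=613036.7058, Y=6230963.1343, Z=1220624.4016
→ geod (Bowring, a=6378137.000): φ=11.10423036°, λ=84.38100701°, h=1571.3289 m

φ=11.10423036°, λ=84.38100701°, h=1571.3289 m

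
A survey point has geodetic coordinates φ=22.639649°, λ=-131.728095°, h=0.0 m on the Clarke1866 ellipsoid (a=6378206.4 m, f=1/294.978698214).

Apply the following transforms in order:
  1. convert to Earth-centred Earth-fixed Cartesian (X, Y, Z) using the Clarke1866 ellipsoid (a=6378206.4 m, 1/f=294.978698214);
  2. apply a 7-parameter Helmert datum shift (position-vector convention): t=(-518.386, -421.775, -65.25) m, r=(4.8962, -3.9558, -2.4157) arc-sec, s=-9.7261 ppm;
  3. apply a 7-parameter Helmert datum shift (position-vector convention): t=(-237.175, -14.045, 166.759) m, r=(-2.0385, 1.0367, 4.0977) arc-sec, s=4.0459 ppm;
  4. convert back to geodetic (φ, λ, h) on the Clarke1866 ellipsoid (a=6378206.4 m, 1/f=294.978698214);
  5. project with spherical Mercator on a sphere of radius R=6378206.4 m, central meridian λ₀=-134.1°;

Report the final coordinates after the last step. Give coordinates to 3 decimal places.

start: φ=22.639649°, λ=-131.728095°, h=0.000 m
→ ECEF (a=6378206.400, f=1/294.978698214): X=-3920151.0461, Y=-4395539.7163, Z=2439794.5788
→ Helmert 7p (PV): X=-3920729.5733, Y=-4395930.7428, Z=2439526.0803
→ Helmert 7p (PV): X=-3920883.0191, Y=-4396016.3539, Z=2439765.8602
→ geod (Bowring, a=6378206.400): φ=22.63647984°, λ=-131.73032274°, h=766.9260 m
→ merc (R=6378206.4, λ₀=-134.1°): E=263794.1361, N=2588143.9815

E=263794.136 m, N=2588143.981 m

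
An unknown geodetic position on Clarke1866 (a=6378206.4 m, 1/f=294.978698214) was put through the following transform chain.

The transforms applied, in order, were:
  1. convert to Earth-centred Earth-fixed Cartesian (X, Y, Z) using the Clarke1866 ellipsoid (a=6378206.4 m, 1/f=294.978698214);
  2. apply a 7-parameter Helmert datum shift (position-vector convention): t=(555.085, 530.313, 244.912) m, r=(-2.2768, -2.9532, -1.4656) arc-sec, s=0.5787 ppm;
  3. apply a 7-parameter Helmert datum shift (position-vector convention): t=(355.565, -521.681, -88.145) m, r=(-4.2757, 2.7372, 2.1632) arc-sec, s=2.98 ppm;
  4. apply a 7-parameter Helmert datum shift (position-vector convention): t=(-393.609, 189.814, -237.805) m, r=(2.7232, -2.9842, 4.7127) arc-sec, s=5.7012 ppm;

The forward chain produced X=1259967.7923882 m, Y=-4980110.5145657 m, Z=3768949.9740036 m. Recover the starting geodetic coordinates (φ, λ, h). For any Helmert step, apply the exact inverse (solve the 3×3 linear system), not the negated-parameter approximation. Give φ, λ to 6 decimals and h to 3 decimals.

φ=36.451631°, λ=-75.809292°, h=768.876 m

start: X=1259967.7924, Y=-4980110.5146, Z=3768949.9740 m
→ Helmert⁻¹: X=1260294.9603, Y=-4980250.9672, Z=3769213.8080
→ Helmert⁻¹: X=1259833.3965, Y=-4979805.7916, Z=3769204.2116
→ Helmert⁻¹: X=1259366.9314, Y=-4980365.8760, Z=3768884.1131
→ geod (Bowring, a=6378206.400): φ=36.45163100°, λ=-75.80929200°, h=768.8760 m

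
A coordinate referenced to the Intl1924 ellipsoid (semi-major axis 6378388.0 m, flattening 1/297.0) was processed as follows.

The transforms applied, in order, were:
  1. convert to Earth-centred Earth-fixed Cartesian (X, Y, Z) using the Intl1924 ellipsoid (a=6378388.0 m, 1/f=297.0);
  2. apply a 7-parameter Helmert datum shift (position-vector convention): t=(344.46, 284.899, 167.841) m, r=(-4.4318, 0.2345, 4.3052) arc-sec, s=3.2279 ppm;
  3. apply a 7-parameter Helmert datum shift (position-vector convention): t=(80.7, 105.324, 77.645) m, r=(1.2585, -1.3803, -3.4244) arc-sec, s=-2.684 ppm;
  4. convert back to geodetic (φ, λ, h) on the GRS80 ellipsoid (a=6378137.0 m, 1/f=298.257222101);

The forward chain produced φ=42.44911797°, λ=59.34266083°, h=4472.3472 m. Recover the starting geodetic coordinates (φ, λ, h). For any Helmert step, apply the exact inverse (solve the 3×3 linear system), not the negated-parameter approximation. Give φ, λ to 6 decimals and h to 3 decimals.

start: φ=42.449118°, λ=59.342661°, h=4472.347 m
→ ECEF (a=6378137.000, f=1/298.257222101): X=2405094.6809, Y=4057520.0015, Z=4285564.4115
→ Helmert⁻¹: X=2404981.7514, Y=4057491.6422, Z=4285457.4186
→ Helmert⁻¹: X=2404709.3371, Y=4057051.3802, Z=4285365.6487
→ geod (Bowring, a=6378388.000): φ=42.45225800°, λ=59.34378500°, h=3686.3120 m

φ=42.452258°, λ=59.343785°, h=3686.312 m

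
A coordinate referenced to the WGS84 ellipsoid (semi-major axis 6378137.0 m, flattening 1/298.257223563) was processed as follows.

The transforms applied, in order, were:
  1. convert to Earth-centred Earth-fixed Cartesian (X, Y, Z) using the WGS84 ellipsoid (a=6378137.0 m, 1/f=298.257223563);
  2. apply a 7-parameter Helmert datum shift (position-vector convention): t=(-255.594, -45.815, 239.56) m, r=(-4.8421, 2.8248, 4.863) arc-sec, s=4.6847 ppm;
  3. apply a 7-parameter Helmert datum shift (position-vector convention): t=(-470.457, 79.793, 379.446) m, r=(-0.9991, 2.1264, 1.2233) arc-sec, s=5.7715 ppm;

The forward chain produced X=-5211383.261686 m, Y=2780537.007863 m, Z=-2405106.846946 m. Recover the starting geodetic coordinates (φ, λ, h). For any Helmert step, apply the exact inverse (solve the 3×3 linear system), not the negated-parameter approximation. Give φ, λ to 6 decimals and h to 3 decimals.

φ=-22.297638°, λ=151.912257°, h=2129.811 m

start: X=-5211383.2617, Y=2780537.0079, Z=-2405106.8469 m
→ Helmert⁻¹: X=-5210841.4412, Y=2780483.7234, Z=-2405512.6607
→ Helmert⁻¹: X=-5210462.9315, Y=2780695.8322, Z=-2405747.0306
→ geod (Bowring, a=6378137.000): φ=-22.29763800°, λ=151.91225700°, h=2129.8110 m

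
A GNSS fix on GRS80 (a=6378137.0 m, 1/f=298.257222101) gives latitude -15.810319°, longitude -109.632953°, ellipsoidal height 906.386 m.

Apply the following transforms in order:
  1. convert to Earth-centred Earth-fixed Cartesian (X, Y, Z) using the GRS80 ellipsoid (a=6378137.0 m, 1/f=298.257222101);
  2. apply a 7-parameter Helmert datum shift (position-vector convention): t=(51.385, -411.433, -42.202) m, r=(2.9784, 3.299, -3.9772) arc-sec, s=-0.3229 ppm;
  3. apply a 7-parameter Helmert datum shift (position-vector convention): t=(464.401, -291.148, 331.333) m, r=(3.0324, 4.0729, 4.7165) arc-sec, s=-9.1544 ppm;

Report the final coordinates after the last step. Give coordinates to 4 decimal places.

X=-2062250.2574 m, Y=-5782938.8523 m, Z=-1726578.1372 m

start: φ=-15.810319°, λ=-109.632953°, h=906.386 m
→ ECEF (a=6378137.000, f=1/298.257222101): X=-2062744.6085, Y=-5782334.0022, Z=-1726788.8499
→ Helmert 7p (PV): X=-2062831.6707, Y=-5782678.8600, Z=-1726880.9978
→ Helmert 7p (PV): X=-2062250.2574, Y=-5782938.8523, Z=-1726578.1372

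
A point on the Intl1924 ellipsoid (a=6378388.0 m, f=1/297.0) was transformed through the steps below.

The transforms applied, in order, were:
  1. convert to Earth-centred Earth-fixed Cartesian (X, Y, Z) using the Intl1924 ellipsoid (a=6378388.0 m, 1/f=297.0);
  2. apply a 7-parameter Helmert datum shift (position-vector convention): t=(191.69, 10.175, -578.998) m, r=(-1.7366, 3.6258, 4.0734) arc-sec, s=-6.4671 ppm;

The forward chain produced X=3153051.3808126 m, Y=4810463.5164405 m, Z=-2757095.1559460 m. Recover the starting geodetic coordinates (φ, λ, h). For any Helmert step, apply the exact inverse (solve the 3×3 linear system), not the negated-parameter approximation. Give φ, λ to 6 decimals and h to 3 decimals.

φ=-25.756441°, λ=56.757020°, h=3718.792 m

start: X=3153051.3808, Y=4810463.5164, Z=-2757095.1559 m
→ Helmert⁻¹: X=3153023.5331, Y=4810445.3914, Z=-2756438.0592
→ geod (Bowring, a=6378388.000): φ=-25.75644100°, λ=56.75702000°, h=3718.7920 m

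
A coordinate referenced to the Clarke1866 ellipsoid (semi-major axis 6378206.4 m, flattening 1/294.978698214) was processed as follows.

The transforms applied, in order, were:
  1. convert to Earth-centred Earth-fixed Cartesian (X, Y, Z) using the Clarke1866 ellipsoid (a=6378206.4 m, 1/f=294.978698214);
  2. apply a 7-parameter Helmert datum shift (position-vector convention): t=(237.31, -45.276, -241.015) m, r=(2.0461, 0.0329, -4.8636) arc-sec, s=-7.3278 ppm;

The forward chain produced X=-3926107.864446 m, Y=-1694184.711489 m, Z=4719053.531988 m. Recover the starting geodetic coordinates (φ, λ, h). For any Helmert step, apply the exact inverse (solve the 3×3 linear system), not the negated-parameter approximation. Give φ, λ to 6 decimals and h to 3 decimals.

φ=48.013350°, λ=-156.659997°, h=2260.400 m

start: X=-3926107.8644, Y=-1694184.7115, Z=4719053.5320 m
→ Helmert⁻¹: X=-3926334.7507, Y=-1694197.6157, Z=4719345.3091
→ geod (Bowring, a=6378206.400): φ=48.01335000°, λ=-156.65999700°, h=2260.4000 m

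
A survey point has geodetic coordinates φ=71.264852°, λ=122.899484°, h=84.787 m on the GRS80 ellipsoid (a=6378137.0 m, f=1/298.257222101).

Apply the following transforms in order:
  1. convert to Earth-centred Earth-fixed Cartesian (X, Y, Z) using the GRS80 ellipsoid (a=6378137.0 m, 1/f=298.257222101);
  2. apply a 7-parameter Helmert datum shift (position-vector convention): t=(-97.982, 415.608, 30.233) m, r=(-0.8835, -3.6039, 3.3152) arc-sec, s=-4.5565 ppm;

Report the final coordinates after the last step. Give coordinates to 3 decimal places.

start: φ=71.264852°, λ=122.899484°, h=84.787 m
→ ECEF (a=6378137.000, f=1/298.257222101): X=-1116112.3936, Y=1725281.1548, Z=6017918.3537
→ Helmert 7p (PV): X=-1116338.1654, Y=1725696.7395, Z=6017894.2752

X=-1116338.165 m, Y=1725696.740 m, Z=6017894.275 m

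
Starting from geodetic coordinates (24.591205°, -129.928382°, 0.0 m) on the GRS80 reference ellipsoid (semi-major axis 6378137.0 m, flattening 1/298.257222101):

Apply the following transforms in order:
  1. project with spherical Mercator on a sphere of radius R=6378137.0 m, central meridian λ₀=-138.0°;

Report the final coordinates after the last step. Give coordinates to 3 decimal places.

E=898528.406 m, N=2825616.287 m

start: φ=24.591205°, λ=-129.928382°, h=0.000 m
→ merc (R=6378137.0, λ₀=-138.0°): E=898528.4056, N=2825616.2874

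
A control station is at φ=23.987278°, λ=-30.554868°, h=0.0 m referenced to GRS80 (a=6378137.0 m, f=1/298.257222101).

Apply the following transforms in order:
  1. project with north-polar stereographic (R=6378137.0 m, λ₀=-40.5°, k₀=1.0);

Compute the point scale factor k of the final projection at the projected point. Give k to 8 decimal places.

1.42193527

start: φ=23.987278°, λ=-30.554868°, h=0.000 m
→ into stereo (λ₀=-40.5°): φ=23.98727800°, λ−λ₀=9.94513200°
scale k = 1.42193527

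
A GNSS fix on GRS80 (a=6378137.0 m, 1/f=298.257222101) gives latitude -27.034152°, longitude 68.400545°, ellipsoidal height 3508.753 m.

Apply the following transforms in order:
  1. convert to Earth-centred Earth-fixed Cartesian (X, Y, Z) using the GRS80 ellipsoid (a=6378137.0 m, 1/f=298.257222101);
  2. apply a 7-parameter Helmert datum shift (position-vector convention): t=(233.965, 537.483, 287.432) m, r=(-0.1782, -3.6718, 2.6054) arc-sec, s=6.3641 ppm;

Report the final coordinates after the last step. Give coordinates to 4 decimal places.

X=2094181.7063 m, Y=5289455.8110 m, Z=-2882879.7997 m

start: φ=-27.034152°, λ=68.400545°, h=3508.753 m
→ ECEF (a=6378137.000, f=1/298.257222101): X=2093949.8961, Y=5288860.7106, Z=-2883181.5891
→ Helmert 7p (PV): X=2094181.7063, Y=5289455.8110, Z=-2882879.7997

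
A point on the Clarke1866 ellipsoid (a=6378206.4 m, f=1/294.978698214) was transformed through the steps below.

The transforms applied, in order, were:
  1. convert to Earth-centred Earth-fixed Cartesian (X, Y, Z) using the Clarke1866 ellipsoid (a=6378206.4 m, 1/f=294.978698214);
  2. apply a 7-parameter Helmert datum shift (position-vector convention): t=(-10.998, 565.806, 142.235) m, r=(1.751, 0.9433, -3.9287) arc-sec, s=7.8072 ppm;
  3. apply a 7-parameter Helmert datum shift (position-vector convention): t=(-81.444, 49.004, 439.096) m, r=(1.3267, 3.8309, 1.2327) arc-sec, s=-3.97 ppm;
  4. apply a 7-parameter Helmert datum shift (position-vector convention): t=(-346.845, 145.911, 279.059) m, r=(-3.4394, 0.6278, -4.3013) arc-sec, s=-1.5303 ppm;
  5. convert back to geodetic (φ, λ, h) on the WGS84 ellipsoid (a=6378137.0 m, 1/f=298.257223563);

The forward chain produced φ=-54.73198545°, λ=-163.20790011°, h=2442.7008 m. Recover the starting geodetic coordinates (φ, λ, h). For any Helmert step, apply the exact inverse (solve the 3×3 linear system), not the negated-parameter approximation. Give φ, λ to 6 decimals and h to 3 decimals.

start: φ=-54.731985°, λ=-163.207900°, h=2442.701 m
→ ECEF (a=6378137.000, f=1/298.257223563): X=-3534957.2433, Y=-1066734.6975, Z=-5186207.7583
→ Helmert⁻¹: X=-3534577.7736, Y=-1066869.4651, Z=-5186523.3020
→ Helmert⁻¹: X=-3534420.4004, Y=-1066934.9452, Z=-5187041.7716
→ Helmert⁻¹: X=-3534337.7522, Y=-1067603.7694, Z=-5187150.6099
→ geod (Bowring, a=6378206.400): φ=-54.74139600°, λ=-163.19221100°, h=3104.2120 m

φ=-54.741396°, λ=-163.192211°, h=3104.212 m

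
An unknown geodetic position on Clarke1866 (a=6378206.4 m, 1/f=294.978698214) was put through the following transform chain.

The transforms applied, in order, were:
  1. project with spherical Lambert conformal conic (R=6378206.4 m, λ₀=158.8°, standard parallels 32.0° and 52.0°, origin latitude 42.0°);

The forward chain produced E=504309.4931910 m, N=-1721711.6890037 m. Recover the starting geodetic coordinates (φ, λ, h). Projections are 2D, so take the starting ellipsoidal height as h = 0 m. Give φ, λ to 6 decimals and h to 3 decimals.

start: E=504309.4932, N=-1721711.6890 m
→ lcc⁻¹: φ=26.35736200°, λ=163.75422700°

φ=26.357362°, λ=163.754227°, h=0.000 m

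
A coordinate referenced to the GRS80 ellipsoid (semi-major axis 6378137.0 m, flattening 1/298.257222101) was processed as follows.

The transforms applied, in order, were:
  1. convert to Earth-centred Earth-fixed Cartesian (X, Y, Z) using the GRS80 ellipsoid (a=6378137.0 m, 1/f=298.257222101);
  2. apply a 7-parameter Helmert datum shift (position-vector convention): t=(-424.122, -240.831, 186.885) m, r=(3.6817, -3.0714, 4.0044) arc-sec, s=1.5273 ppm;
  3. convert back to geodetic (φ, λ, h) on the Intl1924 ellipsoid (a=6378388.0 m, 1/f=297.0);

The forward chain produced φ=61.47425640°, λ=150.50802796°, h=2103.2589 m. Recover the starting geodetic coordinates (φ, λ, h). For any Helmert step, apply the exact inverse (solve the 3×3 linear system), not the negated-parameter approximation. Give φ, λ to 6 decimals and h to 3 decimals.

start: φ=61.474256°, λ=150.508028°, h=2103.259 m
→ ECEF (a=6378388.000, f=1/297.0): X=-2659113.4504, Y=1503962.2011, Z=5582742.0106
→ Helmert⁻¹: X=-2658572.9350, Y=1504351.9932, Z=5582559.3353
→ geod (Bowring, a=6378137.000): φ=61.47498000°, λ=150.49667300°, h=1990.2740 m

φ=61.474980°, λ=150.496673°, h=1990.274 m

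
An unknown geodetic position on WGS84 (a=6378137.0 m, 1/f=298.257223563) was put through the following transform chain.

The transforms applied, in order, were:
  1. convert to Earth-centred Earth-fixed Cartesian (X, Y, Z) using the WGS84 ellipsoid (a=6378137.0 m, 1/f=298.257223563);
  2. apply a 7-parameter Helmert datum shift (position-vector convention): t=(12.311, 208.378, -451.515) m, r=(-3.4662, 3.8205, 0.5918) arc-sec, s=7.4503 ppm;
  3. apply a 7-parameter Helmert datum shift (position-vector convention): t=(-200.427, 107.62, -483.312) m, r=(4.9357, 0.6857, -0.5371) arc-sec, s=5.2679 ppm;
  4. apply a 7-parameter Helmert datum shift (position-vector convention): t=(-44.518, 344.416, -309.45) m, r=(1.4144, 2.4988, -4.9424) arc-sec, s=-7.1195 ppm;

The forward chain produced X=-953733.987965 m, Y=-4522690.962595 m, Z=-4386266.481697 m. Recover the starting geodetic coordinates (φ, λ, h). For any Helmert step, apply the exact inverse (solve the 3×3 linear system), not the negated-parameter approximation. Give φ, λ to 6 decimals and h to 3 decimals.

start: X=-953733.9880, Y=-4522690.9626, Z=-4386266.4817 m
→ Helmert⁻¹: X=-953534.7454, Y=-4523120.5041, Z=-4385968.7934
→ Helmert⁻¹: X=-953302.9394, Y=-4523311.7157, Z=-4385357.3103
→ Helmert⁻¹: X=-953239.9066, Y=-4523409.9697, Z=-4384966.7970
→ geod (Bowring, a=6378137.000): φ=-43.67989400°, λ=-101.90009600°, h=3661.3120 m

φ=-43.679894°, λ=-101.900096°, h=3661.312 m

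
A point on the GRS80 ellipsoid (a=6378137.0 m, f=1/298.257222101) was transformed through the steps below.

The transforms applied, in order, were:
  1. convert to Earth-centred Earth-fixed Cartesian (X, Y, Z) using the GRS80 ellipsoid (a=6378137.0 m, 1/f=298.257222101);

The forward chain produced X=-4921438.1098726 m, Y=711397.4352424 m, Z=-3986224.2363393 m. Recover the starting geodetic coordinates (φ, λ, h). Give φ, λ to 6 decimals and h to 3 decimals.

φ=-38.904897°, λ=171.774826°, h=3371.960 m

start: X=-4921438.1099, Y=711397.4352, Z=-3986224.2363 m
→ geod (Bowring, a=6378137.000): φ=-38.90489700°, λ=171.77482600°, h=3371.9600 m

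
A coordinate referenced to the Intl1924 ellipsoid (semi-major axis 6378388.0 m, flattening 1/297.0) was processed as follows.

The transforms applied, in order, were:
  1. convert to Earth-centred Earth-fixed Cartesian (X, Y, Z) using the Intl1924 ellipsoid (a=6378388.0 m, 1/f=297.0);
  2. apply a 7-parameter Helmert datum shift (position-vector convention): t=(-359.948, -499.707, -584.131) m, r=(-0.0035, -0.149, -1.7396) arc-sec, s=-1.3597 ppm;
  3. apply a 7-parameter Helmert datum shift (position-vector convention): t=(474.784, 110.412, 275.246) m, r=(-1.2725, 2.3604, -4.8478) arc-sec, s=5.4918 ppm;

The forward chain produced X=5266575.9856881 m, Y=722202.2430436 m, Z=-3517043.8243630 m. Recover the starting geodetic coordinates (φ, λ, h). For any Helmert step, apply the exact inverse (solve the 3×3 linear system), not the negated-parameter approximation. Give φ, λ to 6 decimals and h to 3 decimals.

start: X=5266575.9857, Y=722202.2430, Z=-3517043.8244 m
→ Helmert⁻¹: X=5266095.5566, Y=722233.3322, Z=-3517235.0356
→ Helmert⁻¹: X=5266454.0293, Y=722778.4979, Z=-3516659.4783
→ geod (Bowring, a=6378388.000): φ=-33.66449000°, λ=7.81456600°, h=1934.5930 m

φ=-33.664490°, λ=7.814566°, h=1934.593 m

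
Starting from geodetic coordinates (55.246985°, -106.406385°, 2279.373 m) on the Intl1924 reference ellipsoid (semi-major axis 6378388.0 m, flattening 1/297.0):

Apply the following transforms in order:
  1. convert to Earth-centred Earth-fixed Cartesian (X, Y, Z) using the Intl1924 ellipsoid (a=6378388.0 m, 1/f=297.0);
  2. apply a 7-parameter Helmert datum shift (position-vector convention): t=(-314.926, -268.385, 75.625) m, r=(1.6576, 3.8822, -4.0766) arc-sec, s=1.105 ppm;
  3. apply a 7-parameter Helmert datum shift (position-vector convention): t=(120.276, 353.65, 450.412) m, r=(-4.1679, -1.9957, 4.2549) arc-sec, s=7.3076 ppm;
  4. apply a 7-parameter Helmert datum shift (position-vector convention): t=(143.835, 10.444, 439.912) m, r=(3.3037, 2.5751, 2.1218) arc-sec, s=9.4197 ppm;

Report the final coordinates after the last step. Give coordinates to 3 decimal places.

X=-1029586.745 m, Y=-3497076.076 m, Z=5220153.257 m

start: φ=55.246985°, λ=-106.406385°, h=2279.373 m
→ ECEF (a=6378388.000, f=1/297.0): X=-1029669.4661, Y=-3497077.8489, Z=5219085.4058
→ Helmert 7p (PV): X=-1029956.4151, Y=-3497371.6899, Z=5219158.0742
→ Helmert 7p (PV): X=-1029822.0181, Y=-3496959.3818, Z=5219707.3308
→ Helmert 7p (PV): X=-1029586.7452, Y=-3497076.0755, Z=5220153.2571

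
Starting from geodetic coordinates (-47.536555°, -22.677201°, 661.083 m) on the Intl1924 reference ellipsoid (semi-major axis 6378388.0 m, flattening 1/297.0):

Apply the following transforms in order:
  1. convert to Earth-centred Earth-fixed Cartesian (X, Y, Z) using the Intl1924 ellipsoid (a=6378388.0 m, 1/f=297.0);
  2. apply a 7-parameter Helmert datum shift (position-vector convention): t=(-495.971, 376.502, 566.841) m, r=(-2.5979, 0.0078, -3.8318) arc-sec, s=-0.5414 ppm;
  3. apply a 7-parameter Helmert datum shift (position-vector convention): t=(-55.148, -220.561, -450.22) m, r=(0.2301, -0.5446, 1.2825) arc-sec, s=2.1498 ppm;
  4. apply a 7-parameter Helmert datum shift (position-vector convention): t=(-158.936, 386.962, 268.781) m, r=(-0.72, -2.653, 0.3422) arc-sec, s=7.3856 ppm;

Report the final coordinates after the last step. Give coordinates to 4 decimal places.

start: φ=-47.536555°, λ=-22.677201°, h=661.083 m
→ ECEF (a=6378388.000, f=1/297.0): X=3980971.7110, Y=-1663415.5613, Z=-4682817.3016
→ Helmert 7p (PV): X=3980442.5062, Y=-1663171.0935, Z=-4682227.1252
→ Helmert 7p (PV): X=3980418.6190, Y=-1663365.2573, Z=-4682678.7569
→ Helmert 7p (PV): X=3980352.0699, Y=-1663000.3223, Z=-4682387.5570

X=3980352.0699 m, Y=-1663000.3223 m, Z=-4682387.5570 m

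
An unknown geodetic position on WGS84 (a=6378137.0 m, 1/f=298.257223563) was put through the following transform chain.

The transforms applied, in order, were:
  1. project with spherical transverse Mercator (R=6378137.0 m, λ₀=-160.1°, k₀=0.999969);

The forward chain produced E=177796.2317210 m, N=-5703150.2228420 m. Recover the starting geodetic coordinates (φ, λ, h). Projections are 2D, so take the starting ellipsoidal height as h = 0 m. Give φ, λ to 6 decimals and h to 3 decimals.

φ=-51.206153°, λ=-157.550467°, h=0.000 m

start: E=177796.2317, N=-5703150.2228 m
→ tm⁻¹: φ=-51.20615300°, λ=-157.55046700°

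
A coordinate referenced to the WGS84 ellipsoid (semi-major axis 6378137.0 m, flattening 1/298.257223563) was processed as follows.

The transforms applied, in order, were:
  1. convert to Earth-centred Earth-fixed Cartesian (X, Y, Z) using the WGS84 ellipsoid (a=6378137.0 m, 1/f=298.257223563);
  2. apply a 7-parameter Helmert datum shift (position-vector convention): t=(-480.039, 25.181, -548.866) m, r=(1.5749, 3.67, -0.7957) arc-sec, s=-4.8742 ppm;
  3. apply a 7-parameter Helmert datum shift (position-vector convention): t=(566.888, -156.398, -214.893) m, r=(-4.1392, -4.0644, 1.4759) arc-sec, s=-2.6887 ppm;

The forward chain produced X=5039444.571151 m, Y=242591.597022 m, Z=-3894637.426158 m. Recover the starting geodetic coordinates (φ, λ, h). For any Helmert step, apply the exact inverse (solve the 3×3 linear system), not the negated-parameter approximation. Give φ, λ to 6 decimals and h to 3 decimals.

φ=-37.847167°, λ=2.757909°, h=3010.721 m

start: X=5039444.5712, Y=242591.5970, Z=-3894637.4262 m
→ Helmert⁻¹: X=5038816.2277, Y=242790.7462, Z=-3894527.4206
→ Helmert⁻¹: X=5039389.1759, Y=242756.4575, Z=-3893909.7241
→ geod (Bowring, a=6378137.000): φ=-37.84716700°, λ=2.75790900°, h=3010.7210 m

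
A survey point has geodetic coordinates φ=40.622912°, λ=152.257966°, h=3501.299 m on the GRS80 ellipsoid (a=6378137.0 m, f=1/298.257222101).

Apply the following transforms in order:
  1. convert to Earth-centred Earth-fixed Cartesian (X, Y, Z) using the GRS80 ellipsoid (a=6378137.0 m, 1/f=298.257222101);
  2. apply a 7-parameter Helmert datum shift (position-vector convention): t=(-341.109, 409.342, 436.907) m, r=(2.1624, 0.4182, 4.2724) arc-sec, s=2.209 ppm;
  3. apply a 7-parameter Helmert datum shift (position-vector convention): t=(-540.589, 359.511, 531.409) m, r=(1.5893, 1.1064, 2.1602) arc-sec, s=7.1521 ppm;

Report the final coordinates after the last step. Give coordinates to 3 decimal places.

start: φ=40.622912°, λ=152.257966°, h=3501.299 m
→ ECEF (a=6378137.000, f=1/298.257222101): X=-4293050.3021, Y=2257920.9890, Z=4133008.6334
→ Helmert 7p (PV): X=-4293439.2836, Y=2258203.0669, Z=4133487.0456
→ Helmert 7p (PV): X=-4294012.0579, Y=2258501.9142, Z=4134088.4477

X=-4294012.058 m, Y=2258501.914 m, Z=4134088.448 m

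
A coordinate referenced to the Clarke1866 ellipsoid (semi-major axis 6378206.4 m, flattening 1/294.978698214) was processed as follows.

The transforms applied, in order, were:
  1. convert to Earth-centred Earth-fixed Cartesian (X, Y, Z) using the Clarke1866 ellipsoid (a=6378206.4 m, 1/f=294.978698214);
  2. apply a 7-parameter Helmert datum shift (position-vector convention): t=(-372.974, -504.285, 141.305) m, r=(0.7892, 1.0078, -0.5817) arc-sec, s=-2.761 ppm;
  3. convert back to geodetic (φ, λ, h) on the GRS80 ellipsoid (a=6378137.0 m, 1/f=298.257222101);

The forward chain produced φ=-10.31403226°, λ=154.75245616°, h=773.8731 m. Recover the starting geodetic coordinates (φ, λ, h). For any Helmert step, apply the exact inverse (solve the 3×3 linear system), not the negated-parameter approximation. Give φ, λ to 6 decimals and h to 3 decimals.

start: φ=-10.314032°, λ=154.752456°, h=773.873 m
→ ECEF (a=6378137.000, f=1/298.257222101): X=-5676935.5037, Y=2677119.1190, Z=-1134577.4417
→ Helmert⁻¹: X=-5676580.2097, Y=2677610.4463, Z=-1134759.8601
→ geod (Bowring, a=6378206.400): φ=-10.31659100°, λ=154.74701600°, h=634.7880 m

φ=-10.316591°, λ=154.747016°, h=634.788 m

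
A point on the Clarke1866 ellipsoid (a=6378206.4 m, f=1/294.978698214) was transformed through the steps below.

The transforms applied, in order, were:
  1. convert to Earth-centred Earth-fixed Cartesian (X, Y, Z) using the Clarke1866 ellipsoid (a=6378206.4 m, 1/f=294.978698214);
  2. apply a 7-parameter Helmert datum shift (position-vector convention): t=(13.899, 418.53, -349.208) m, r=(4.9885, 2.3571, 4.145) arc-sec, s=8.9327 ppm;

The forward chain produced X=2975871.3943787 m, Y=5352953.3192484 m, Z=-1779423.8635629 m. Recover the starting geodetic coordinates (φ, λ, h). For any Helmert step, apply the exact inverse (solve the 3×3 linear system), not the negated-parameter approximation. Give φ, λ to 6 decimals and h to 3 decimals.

start: X=2975871.3944, Y=5352953.3192, Z=-1779423.8636 m
→ Helmert⁻¹: X=2975958.8035, Y=5352384.1449, Z=-1779154.2029
→ geod (Bowring, a=6378206.400): φ=-16.30406100°, λ=60.92566900°, h=767.2910 m

φ=-16.304061°, λ=60.925669°, h=767.291 m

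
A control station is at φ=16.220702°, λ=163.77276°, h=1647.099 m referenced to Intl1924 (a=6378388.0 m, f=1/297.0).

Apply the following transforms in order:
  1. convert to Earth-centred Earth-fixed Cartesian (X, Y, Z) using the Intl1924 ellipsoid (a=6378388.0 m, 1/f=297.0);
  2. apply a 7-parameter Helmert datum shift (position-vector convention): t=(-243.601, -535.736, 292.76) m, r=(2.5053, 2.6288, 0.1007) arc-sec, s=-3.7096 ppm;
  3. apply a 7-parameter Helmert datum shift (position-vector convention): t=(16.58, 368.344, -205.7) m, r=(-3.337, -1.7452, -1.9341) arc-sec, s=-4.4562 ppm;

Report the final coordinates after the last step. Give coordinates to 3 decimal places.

X=-5883706.384 m, Y=1712241.141 m, Z=1770763.929 m

start: φ=16.220702°, λ=163.772760°, h=1647.099 m
→ ECEF (a=6378388.000, f=1/297.0): X=-5883550.2050, Y=1712363.0697, Z=1770673.0228
→ Helmert 7p (PV): X=-5883750.2496, Y=1711796.6025, Z=1771054.9970
→ Helmert 7p (PV): X=-5883706.3841, Y=1712241.1412, Z=1770763.9291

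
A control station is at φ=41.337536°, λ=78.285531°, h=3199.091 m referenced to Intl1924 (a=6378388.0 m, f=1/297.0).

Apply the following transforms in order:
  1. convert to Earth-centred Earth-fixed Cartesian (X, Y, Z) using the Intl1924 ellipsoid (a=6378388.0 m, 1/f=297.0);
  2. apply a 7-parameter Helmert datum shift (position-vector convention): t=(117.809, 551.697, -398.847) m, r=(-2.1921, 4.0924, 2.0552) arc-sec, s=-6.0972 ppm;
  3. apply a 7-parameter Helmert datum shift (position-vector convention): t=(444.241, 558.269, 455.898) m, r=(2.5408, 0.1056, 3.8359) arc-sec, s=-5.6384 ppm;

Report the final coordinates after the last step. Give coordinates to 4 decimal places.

X=974770.3179 m, Y=4699664.9347 m, Z=4192821.9276 m

start: φ=41.337536°, λ=78.285531°, h=3199.091 m
→ ECEF (a=6378388.000, f=1/297.0): X=974268.5745, Y=4698589.3662, Z=4192825.9576
→ Helmert 7p (PV): X=974416.8145, Y=4699166.6818, Z=4192332.2818
→ Helmert 7p (PV): X=974770.3179, Y=4699664.9347, Z=4192821.9276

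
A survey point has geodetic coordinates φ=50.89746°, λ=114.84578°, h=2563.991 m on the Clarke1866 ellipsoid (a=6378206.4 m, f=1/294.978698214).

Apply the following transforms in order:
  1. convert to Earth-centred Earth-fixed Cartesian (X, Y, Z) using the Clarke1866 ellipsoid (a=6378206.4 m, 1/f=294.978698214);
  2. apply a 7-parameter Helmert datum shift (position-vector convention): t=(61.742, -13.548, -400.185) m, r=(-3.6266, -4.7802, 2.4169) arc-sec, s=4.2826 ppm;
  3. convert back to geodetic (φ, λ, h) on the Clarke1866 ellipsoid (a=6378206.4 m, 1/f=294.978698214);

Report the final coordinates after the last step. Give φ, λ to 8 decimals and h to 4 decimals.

φ=50.89398765°, λ=114.84669141°, h=2256.0624 m

start: φ=50.897460°, λ=114.845780°, h=2563.991 m
→ ECEF (a=6378206.400, f=1/294.978698214): X=-1694424.0513, Y=3659387.8778, Z=4928143.3857
→ Helmert 7p (PV): X=-1694526.6553, Y=3659456.7953, Z=4927660.6969
→ geod (Bowring, a=6378206.400): φ=50.89398765°, λ=114.84669141°, h=2256.0624 m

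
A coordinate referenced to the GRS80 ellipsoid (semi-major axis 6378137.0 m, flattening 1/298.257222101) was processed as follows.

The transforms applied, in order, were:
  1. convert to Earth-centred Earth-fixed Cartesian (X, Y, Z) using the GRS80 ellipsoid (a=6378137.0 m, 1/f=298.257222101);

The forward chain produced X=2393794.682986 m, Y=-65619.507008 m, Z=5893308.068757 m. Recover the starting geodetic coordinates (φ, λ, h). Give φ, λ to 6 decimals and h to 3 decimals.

φ=68.019931°, λ=-1.570218°, h=1491.038 m

start: X=2393794.6830, Y=-65619.5070, Z=5893308.0688 m
→ geod (Bowring, a=6378137.000): φ=68.01993100°, λ=-1.57021800°, h=1491.0380 m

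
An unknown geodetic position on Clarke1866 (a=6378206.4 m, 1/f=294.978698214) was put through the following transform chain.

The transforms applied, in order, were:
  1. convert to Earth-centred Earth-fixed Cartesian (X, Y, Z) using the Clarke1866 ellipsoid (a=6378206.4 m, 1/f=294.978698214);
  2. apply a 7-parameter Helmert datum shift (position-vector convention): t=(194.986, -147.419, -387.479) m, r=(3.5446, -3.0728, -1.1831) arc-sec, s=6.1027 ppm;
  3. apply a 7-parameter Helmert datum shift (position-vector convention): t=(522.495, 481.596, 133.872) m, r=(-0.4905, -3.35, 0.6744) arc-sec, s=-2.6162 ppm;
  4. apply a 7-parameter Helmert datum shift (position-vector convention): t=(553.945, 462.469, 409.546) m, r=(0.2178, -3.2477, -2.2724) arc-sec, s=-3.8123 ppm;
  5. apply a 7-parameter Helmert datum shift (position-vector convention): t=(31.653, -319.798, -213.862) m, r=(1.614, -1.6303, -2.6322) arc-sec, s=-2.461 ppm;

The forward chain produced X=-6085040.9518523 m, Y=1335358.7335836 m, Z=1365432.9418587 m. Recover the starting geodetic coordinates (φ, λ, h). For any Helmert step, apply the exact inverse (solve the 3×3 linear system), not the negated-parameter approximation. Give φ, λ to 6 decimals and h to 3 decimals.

start: X=-6085040.9519, Y=1335358.7336, Z=1365432.9419 m
→ Helmert⁻¹: X=-6085093.8301, Y=1335614.8516, Z=1365687.8098
→ Helmert⁻¹: X=-6085664.1858, Y=1335091.8691, Z=1365377.8794
→ Helmert⁻¹: X=-6086176.0649, Y=1334630.4172, Z=1365349.6001
→ Helmert⁻¹: X=-6086321.2170, Y=1334758.2512, Z=1365796.4772
→ geod (Bowring, a=6378206.400): φ=12.44504000°, λ=167.63059100°, h=1683.4490 m

φ=12.445040°, λ=167.630591°, h=1683.449 m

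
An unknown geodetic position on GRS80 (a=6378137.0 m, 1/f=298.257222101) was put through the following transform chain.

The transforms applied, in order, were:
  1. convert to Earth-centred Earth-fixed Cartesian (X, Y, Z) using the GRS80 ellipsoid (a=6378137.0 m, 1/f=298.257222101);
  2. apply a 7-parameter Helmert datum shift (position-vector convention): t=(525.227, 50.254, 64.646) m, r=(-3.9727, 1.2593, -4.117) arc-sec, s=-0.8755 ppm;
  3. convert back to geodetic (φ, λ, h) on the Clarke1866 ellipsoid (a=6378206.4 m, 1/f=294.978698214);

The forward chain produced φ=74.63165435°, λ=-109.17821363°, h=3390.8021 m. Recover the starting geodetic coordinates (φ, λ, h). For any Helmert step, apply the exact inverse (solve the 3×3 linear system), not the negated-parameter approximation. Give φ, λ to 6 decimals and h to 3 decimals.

start: φ=74.631654°, λ=-109.178214°, h=3390.802 m
→ ECEF (a=6378206.400, f=1/294.978698214): X=-557351.4775, Y=-1602457.1013, Z=6131088.0630
→ Helmert⁻¹: X=-557882.6359, Y=-1602637.9777, Z=6130994.5115
→ geod (Bowring, a=6378137.000): φ=74.62735800°, λ=-109.19314600°, h=3240.3980 m

φ=74.627358°, λ=-109.193146°, h=3240.398 m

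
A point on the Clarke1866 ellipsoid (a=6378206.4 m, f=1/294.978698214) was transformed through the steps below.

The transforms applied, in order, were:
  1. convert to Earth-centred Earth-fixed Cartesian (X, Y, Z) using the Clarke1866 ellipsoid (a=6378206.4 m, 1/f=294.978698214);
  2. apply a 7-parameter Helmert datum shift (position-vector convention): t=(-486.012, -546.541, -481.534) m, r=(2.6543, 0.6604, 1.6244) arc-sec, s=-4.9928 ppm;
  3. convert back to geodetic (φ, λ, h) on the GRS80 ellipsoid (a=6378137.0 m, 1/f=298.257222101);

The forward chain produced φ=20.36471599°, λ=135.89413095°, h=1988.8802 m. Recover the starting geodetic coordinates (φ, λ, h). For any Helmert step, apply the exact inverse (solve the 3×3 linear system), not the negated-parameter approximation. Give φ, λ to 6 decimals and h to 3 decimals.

start: φ=20.364716°, λ=135.894131°, h=1988.880 m
→ ECEF (a=6378137.000, f=1/298.257222101): X=-4296676.5399, Y=4164622.7681, Z=2206286.1584
→ Helmert⁻¹: X=-4296186.2406, Y=4165252.3357, Z=2206711.3551
→ geod (Bowring, a=6378206.400): φ=20.36944300°, λ=135.88653500°, h=2176.9700 m

φ=20.369443°, λ=135.886535°, h=2176.970 m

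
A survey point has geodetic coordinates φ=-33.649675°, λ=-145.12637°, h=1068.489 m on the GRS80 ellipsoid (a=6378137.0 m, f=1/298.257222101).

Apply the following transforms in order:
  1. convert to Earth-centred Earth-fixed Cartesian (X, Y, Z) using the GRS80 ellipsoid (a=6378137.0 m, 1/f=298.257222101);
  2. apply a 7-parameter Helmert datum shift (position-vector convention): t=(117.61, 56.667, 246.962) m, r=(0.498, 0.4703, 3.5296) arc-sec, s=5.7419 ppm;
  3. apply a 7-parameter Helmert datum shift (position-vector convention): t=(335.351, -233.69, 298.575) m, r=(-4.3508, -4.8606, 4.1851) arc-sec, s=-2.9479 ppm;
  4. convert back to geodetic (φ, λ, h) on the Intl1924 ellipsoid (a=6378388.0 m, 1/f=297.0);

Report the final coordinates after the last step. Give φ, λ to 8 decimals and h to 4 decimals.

start: φ=-33.649675°, λ=-145.126370°, h=1068.489 m
→ ECEF (a=6378137.000, f=1/298.257222101): X=-4361144.7554, Y=-3039393.6749, Z=-3514757.8421
→ Helmert 7p (PV): X=-4361008.1902, Y=-3039420.6020, Z=-3514528.4559
→ Helmert 7p (PV): X=-4360515.4948, Y=-3039807.9491, Z=-3514258.1755
→ geod (Bowring, a=6378388.000): φ=-33.64807954°, λ=-145.11882827°, h=336.0742 m

φ=-33.64807954°, λ=-145.11882827°, h=336.0742 m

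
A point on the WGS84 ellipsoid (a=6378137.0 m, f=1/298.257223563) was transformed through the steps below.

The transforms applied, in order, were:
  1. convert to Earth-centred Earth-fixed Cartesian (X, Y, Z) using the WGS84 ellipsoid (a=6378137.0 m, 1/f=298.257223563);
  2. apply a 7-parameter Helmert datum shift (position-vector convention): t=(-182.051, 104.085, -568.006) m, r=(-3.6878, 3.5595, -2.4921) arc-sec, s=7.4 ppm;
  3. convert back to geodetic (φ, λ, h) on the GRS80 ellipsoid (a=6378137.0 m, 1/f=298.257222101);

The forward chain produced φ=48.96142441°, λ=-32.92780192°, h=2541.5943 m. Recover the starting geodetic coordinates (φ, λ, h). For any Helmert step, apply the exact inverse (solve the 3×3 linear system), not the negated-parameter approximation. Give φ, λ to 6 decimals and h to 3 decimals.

φ=48.963631°, λ=-32.928546°, h=3060.471 m

start: φ=48.961424°, λ=-32.927802°, h=2541.594 m
→ ECEF (a=6378137.000, f=1/298.257222101): X=3523063.6790, Y=-2281597.8440, Z=4789660.2286
→ Helmert⁻¹: X=3523164.5617, Y=-2281728.1215, Z=4790212.7913
→ geod (Bowring, a=6378137.000): φ=48.96363100°, λ=-32.92854600°, h=3060.4710 m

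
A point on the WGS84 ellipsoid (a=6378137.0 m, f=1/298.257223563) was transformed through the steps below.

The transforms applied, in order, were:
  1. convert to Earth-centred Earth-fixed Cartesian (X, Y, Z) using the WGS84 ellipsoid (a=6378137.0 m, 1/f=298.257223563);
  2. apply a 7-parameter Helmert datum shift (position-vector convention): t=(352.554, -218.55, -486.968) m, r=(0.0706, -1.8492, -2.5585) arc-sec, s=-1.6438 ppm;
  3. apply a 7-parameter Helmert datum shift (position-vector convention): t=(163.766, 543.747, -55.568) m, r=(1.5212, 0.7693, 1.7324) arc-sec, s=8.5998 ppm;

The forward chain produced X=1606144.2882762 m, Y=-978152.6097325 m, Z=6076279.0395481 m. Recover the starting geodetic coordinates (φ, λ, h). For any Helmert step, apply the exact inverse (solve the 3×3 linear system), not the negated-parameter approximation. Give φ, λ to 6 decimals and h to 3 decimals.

start: X=1606144.2883, Y=-978152.6097, Z=6076279.0395 m
→ Helmert⁻¹: X=1605935.8290, Y=-978656.6157, Z=6076295.5599
→ Helmert⁻¹: X=1605652.5299, Y=-978417.6777, Z=6076778.4569
→ geod (Bowring, a=6378137.000): φ=72.91526500°, λ=-31.35638700°, h=2414.2260 m

φ=72.915265°, λ=-31.356387°, h=2414.226 m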